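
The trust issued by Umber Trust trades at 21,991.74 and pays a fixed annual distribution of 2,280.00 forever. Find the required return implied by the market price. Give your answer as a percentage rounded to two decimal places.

P = C/r ⇒ r = C/P = 2,280.00/21,991.74 = 0.103675

10.37%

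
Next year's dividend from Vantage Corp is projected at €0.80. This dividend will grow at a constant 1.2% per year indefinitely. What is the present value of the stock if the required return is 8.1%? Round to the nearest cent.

€11.59

Growing perpetuity: P = D₁ / (r − g) = €0.8000 / (0.081 − 0.012) = €11.59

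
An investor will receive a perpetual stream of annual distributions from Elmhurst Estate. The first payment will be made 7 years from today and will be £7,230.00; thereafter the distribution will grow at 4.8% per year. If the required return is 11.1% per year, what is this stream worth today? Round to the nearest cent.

£61025.79

Value at end of year 6: C₁ / (r − g) = £7,230.00 / (0.111 − 0.048) = £114,761.9048
Discount to today: PV = £114,761.9048 / (1 + 0.111)^6 = £114,761.9048 / 1.880548 = £61,025.79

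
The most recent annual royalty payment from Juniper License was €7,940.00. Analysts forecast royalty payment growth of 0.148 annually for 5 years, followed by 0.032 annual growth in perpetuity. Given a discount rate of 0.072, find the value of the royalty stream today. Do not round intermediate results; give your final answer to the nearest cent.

D_1 = 9115.12000
D_2 = 10464.15776
D_3 = 12012.85311
D_4 = 13790.75537
D_5 = 15831.78716
Terminal value at year 5: TV = D_5×(1+g_2)/(r−g_2) = 16338.40435/0.04 = 408460.10881
P_0 = D_1/(1+r)^1 + D_2/(1+r)^2 + D_3/(1+r)^3 + D_4/(1+r)^4 + D_5/(1+r)^5 + TV/(1+r)^5
    = 8502.91045 + 9105.72873 + 9751.28412 + 10442.60650 + 11182.94055 + 288519.86607 = 337505.33641

€337505.34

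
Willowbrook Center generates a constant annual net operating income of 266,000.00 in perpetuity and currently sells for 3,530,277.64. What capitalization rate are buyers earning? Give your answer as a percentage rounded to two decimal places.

P = C/r ⇒ r = C/P = 266,000.00/3,530,277.64 = 0.075348

7.53%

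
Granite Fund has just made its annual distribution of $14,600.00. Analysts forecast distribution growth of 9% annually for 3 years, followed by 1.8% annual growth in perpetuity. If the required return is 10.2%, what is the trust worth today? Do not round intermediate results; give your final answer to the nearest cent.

$214073.62

D_1 = 15914.00000
D_2 = 17346.26000
D_3 = 18907.42340
Terminal value at year 3: TV = D_3×(1+g_2)/(r−g_2) = 19247.75702/0.084 = 229139.96454
P_0 = D_1/(1+r)^1 + D_2/(1+r)^2 + D_3/(1+r)^3 + TV/(1+r)^3
    = 14441.01633 + 14283.76389 + 14128.22381 + 171220.61711 = 214073.62114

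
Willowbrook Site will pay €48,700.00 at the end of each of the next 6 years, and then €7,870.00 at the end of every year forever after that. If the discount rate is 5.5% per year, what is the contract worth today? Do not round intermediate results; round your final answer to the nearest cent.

PV of 6-year annuity: €48,700.00 × [1 − (1+0.055)^−6] / 0.055 = 243282.32603
Perpetuity value at year 6: €7,870.00 / 0.055 = 143090.90909
PV of perpetuity: 143090.90909 / (1+0.055)^6 = 103776.08556
Total PV = 243282.32603 + 103776.08556 = 347058.41159

€347058.41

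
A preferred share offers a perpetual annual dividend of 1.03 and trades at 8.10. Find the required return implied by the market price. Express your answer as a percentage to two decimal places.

12.72%

P = C/r ⇒ r = C/P = 1.03/8.10 = 0.127160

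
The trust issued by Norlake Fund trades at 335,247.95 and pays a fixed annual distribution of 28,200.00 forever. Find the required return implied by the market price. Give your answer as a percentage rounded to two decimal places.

8.41%

P = C/r ⇒ r = C/P = 28,200.00/335,247.95 = 0.084117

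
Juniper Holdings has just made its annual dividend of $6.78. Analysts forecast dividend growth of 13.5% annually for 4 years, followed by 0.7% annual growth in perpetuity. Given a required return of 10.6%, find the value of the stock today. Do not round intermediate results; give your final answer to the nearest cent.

$105.43

D_1 = 7.69530
D_2 = 8.73417
D_3 = 9.91328
D_4 = 11.25157
Terminal value at year 4: TV = D_4×(1+g_2)/(r−g_2) = 11.33033/0.099 = 114.44779
P_0 = D_1/(1+r)^1 + D_2/(1+r)^2 + D_3/(1+r)^3 + D_4/(1+r)^4 + TV/(1+r)^4
    = 6.95778 + 7.14021 + 7.32743 + 7.51956 + 76.48687 = 105.43186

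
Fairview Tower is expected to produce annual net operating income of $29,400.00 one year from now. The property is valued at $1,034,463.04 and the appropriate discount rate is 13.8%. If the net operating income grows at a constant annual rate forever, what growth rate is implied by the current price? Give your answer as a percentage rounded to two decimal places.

10.96%

P = D₁/(r−g) ⇒ g = r − D₁/P = 0.138 − $29,400.00/$1,034,463.04 = 0.109579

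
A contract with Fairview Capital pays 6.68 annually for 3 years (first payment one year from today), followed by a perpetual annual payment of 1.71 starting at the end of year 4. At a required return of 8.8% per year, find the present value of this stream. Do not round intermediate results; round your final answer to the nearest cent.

PV of 3-year annuity: 6.68 × [1 − (1+0.088)^−3] / 0.088 = 16.96950
Perpetuity value at year 3: 1.71 / 0.088 = 19.43182
PV of perpetuity: 19.43182 / (1+0.088)^3 = 15.08783
Total PV = 16.96950 + 15.08783 = 32.05733

32.06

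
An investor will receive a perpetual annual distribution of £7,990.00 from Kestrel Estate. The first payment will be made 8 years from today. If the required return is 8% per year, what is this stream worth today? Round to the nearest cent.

Value at end of year 7: C / r = £7,990.00 / 0.08 = £99,875.0000
Discount to today: PV = £99,875.0000 / (1 + 0.08)^7 = £99,875.0000 / 1.713824 = £58,276.10

£58276.10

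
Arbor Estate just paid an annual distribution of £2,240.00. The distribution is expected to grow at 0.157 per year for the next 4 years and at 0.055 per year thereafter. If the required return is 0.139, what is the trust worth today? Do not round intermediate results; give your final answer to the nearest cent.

D_1 = 2591.68000
D_2 = 2998.57376
D_3 = 3469.34984
D_4 = 4014.03777
Terminal value at year 4: TV = D_4×(1+g_2)/(r−g_2) = 4234.80984/0.084 = 50414.40288
P_0 = D_1/(1+r)^1 + D_2/(1+r)^2 + D_3/(1+r)^3 + D_4/(1+r)^4 + TV/(1+r)^4
    = 2275.39947 + 2311.35838 + 2347.88555 + 2384.98997 + 29954.33837 = 39273.97175

£39273.97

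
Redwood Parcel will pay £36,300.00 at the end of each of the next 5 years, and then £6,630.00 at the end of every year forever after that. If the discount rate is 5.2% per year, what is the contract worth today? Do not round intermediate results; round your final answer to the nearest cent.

PV of 5-year annuity: £36,300.00 × [1 − (1+0.052)^−5] / 0.052 = 156294.91030
Perpetuity value at year 5: £6,630.00 / 0.052 = 127500.00000
PV of perpetuity: 127500.00000 / (1+0.052)^5 = 98953.57423
Total PV = 156294.91030 + 98953.57423 = 255248.48453

£255248.48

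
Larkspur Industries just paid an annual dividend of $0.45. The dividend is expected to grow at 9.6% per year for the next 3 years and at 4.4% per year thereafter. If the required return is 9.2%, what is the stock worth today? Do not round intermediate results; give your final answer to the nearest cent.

$11.26

D_1 = 0.49320
D_2 = 0.54055
D_3 = 0.59244
Terminal value at year 3: TV = D_3×(1+g_2)/(r−g_2) = 0.61851/0.048 = 12.88556
P_0 = D_1/(1+r)^1 + D_2/(1+r)^2 + D_3/(1+r)^3 + TV/(1+r)^3
    = 0.45165 + 0.45330 + 0.45496 + 9.89545 = 11.25536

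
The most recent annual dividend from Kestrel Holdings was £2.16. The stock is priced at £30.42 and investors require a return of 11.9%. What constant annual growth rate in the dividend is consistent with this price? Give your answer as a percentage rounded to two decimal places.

P = D₀(1+g)/(r−g) ⇒ P(r−g) = D₀(1+g) ⇒ g(P+D₀) = P·r − D₀
g = (P·r − D₀)/(P + D₀) = (£30.42×0.119 − £2.16) / (£30.42 + £2.16) = 0.044812

4.48%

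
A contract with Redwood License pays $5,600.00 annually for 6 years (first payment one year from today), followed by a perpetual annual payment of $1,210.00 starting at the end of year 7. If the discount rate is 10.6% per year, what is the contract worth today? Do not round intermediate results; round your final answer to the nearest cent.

PV of 6-year annuity: $5,600.00 × [1 − (1+0.106)^−6] / 0.106 = 23966.52869
Perpetuity value at year 6: $1,210.00 / 0.106 = 11415.09434
PV of perpetuity: 11415.09434 / (1+0.106)^6 = 6236.61225
Total PV = 23966.52869 + 6236.61225 = 30203.14094

$30203.14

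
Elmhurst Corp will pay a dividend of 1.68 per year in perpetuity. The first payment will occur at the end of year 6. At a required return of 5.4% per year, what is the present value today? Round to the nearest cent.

Value at end of year 5: C / r = 1.68 / 0.054 = 31.1111
Discount to today: PV = 31.1111 / (1 + 0.054)^5 = 31.1111 / 1.300778 = 23.92

23.92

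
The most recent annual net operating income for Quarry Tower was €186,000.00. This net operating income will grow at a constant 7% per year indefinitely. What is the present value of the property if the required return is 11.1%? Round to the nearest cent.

€4854146.34

D₁ = D₀ × (1 + g) = €186,000.00 × 1.07 = €199,020.0000
Growing perpetuity: P = D₁ / (r − g) = €199,020.0000 / (0.111 − 0.07) = €4,854,146.34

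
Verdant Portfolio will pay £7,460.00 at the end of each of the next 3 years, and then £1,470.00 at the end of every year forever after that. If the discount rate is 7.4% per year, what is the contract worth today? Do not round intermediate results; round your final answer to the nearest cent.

PV of 3-year annuity: £7,460.00 × [1 − (1+0.074)^−3] / 0.074 = 19435.19958
Perpetuity value at year 3: £1,470.00 / 0.074 = 19864.86486
PV of perpetuity: 19864.86486 / (1+0.074)^3 = 16035.14055
Total PV = 19435.19958 + 16035.14055 = 35470.34013

£35470.34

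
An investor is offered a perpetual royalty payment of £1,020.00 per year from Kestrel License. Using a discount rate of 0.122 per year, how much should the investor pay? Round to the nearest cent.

Level perpetuity: PV = C / r = £1,020.00 / 0.122 = £8,360.66

£8360.66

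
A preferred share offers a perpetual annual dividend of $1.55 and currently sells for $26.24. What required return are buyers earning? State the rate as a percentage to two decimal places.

P = C/r ⇒ r = C/P = $1.55/$26.24 = 0.059070

5.91%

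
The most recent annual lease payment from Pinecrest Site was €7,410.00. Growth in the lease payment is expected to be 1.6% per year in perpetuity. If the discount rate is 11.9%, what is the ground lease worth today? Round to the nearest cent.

D₁ = D₀ × (1 + g) = €7,410.00 × 1.016 = €7,528.5600
Growing perpetuity: P = D₁ / (r − g) = €7,528.5600 / (0.119 − 0.016) = €73,092.82

€73092.82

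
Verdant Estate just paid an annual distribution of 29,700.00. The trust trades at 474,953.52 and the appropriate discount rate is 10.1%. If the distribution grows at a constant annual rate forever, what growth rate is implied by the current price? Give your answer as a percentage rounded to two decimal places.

3.62%

P = D₀(1+g)/(r−g) ⇒ P(r−g) = D₀(1+g) ⇒ g(P+D₀) = P·r − D₀
g = (P·r − D₀)/(P + D₀) = (474,953.52×0.101 − 29,700.00) / (474,953.52 + 29,700.00) = 0.036204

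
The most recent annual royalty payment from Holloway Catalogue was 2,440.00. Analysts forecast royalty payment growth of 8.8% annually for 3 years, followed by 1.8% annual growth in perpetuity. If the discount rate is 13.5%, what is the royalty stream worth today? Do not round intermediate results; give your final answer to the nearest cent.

25430.72

D_1 = 2654.72000
D_2 = 2888.33536
D_3 = 3142.50887
Terminal value at year 3: TV = D_3×(1+g_2)/(r−g_2) = 3199.07403/0.117 = 27342.51309
P_0 = D_1/(1+r)^1 + D_2/(1+r)^2 + D_3/(1+r)^3 + TV/(1+r)^3
    = 2338.96035 + 2242.10473 + 2149.25986 + 18700.39776 = 25430.72270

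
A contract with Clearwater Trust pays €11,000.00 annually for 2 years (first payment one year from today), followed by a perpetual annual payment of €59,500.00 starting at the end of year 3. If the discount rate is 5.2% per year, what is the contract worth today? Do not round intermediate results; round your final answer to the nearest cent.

PV of 2-year annuity: €11,000.00 × [1 − (1+0.052)^−2] / 0.052 = 20395.69749
Perpetuity value at year 2: €59,500.00 / 0.052 = 1144230.76923
PV of perpetuity: 1144230.76923 / (1+0.052)^2 = 1033908.58733
Total PV = 20395.69749 + 1033908.58733 = 1054304.28482

€1054304.28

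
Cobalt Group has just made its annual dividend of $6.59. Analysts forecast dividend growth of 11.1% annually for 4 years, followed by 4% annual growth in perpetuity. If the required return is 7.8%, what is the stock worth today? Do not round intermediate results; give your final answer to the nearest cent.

D_1 = 7.32149
D_2 = 8.13418
D_3 = 9.03707
D_4 = 10.04018
Terminal value at year 4: TV = D_4×(1+g_2)/(r−g_2) = 10.44179/0.038 = 274.78397
P_0 = D_1/(1+r)^1 + D_2/(1+r)^2 + D_3/(1+r)^3 + D_4/(1+r)^4 + TV/(1+r)^4
    = 6.79173 + 6.99964 + 7.21392 + 7.43475 + 203.47748 = 231.91753

$231.92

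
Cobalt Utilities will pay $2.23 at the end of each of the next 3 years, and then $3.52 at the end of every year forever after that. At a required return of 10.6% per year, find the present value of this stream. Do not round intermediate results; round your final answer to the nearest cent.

$30.03

PV of 3-year annuity: $2.23 × [1 − (1+0.106)^−3] / 0.106 = 5.48762
Perpetuity value at year 3: $3.52 / 0.106 = 33.20755
PV of perpetuity: 33.20755 / (1+0.106)^3 = 24.54547
Total PV = 5.48762 + 24.54547 = 30.03309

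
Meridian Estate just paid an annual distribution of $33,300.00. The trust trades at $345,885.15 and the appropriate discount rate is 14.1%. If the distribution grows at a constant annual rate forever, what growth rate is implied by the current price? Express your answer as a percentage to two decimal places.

P = D₀(1+g)/(r−g) ⇒ P(r−g) = D₀(1+g) ⇒ g(P+D₀) = P·r − D₀
g = (P·r − D₀)/(P + D₀) = ($345,885.15×0.141 − $33,300.00) / ($345,885.15 + $33,300.00) = 0.040797

4.08%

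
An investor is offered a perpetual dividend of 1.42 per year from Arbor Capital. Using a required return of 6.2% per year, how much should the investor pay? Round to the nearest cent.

22.90

Level perpetuity: PV = C / r = 1.42 / 0.062 = 22.90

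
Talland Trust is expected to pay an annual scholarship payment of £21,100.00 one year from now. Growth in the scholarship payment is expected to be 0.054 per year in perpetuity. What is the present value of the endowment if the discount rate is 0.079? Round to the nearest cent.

£844000.00

Growing perpetuity: P = D₁ / (r − g) = £21,100.0000 / (0.079 − 0.054) = £844,000.00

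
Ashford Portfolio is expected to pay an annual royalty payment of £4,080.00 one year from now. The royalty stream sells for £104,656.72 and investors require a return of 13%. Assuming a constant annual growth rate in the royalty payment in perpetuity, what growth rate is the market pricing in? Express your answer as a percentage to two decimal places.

9.10%

P = D₁/(r−g) ⇒ g = r − D₁/P = 0.13 − £4,080.00/£104,656.72 = 0.091015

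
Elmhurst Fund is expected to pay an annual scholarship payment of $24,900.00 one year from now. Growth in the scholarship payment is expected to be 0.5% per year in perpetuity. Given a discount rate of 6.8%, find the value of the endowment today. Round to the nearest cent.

$395238.10

Growing perpetuity: P = D₁ / (r − g) = $24,900.0000 / (0.068 − 0.005) = $395,238.10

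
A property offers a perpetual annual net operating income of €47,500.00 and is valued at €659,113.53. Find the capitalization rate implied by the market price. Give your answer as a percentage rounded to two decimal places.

7.21%

P = C/r ⇒ r = C/P = €47,500.00/€659,113.53 = 0.072066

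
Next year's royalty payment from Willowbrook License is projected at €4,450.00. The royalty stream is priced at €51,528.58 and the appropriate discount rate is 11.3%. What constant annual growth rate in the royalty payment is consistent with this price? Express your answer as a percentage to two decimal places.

2.66%

P = D₁/(r−g) ⇒ g = r − D₁/P = 0.113 − €4,450.00/€51,528.58 = 0.026640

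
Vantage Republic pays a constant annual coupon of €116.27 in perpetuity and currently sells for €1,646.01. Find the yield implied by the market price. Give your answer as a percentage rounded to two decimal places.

P = C/r ⇒ r = C/P = €116.27/€1,646.01 = 0.070637

7.06%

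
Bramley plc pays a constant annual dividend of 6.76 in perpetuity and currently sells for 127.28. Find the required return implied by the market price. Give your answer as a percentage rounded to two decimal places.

P = C/r ⇒ r = C/P = 6.76/127.28 = 0.053111

5.31%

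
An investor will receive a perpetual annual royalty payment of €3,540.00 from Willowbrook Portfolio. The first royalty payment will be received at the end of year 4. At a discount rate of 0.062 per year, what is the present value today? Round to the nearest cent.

Value at end of year 3: C / r = €3,540.00 / 0.062 = €57,096.7742
Discount to today: PV = €57,096.7742 / (1 + 0.062)^3 = €57,096.7742 / 1.197770 = €47,669.22

€47669.22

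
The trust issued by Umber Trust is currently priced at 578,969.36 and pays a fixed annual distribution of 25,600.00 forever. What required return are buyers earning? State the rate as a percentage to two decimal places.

4.42%

P = C/r ⇒ r = C/P = 25,600.00/578,969.36 = 0.044217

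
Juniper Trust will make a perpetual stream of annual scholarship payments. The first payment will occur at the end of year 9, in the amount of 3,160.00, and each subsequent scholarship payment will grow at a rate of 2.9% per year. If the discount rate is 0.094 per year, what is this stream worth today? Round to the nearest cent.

Value at end of year 8: C₁ / (r − g) = 3,160.00 / (0.094 − 0.029) = 48,615.3846
Discount to today: PV = 48,615.3846 / (1 + 0.094)^8 = 48,615.3846 / 2.051817 = 23,693.82

23693.82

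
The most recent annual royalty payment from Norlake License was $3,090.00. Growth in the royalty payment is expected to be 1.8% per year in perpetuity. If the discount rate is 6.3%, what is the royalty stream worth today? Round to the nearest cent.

D₁ = D₀ × (1 + g) = $3,090.00 × 1.018 = $3,145.6200
Growing perpetuity: P = D₁ / (r − g) = $3,145.6200 / (0.063 − 0.018) = $69,902.67

$69902.67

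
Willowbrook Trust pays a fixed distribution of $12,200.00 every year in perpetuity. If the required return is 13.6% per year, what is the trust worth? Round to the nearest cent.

$89705.88

Level perpetuity: PV = C / r = $12,200.00 / 0.136 = $89,705.88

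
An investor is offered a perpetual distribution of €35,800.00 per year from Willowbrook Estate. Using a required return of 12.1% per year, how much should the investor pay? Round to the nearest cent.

€295867.77

Level perpetuity: PV = C / r = €35,800.00 / 0.121 = €295,867.77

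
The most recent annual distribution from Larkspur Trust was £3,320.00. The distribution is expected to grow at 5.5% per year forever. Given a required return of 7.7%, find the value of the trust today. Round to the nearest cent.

D₁ = D₀ × (1 + g) = £3,320.00 × 1.055 = £3,502.6000
Growing perpetuity: P = D₁ / (r − g) = £3,502.6000 / (0.077 − 0.055) = £159,209.09

£159209.09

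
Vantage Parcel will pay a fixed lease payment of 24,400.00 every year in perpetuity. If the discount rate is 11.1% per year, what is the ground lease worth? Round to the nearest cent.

Level perpetuity: PV = C / r = 24,400.00 / 0.111 = 219,819.82

219819.82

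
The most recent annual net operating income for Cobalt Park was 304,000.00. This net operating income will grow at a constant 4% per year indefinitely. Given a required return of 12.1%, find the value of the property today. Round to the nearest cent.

D₁ = D₀ × (1 + g) = 304,000.00 × 1.04 = 316,160.0000
Growing perpetuity: P = D₁ / (r − g) = 316,160.0000 / (0.121 − 0.04) = 3,903,209.88

3903209.88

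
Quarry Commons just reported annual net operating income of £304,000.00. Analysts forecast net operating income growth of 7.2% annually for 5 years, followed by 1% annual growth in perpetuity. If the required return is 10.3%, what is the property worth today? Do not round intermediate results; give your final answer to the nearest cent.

£4259457.40

D_1 = 325888.00000
D_2 = 349351.93600
D_3 = 374505.27539
D_4 = 401469.65522
D_5 = 430375.47040
Terminal value at year 5: TV = D_5×(1+g_2)/(r−g_2) = 434679.22510/0.093 = 4673970.16237
P_0 = D_1/(1+r)^1 + D_2/(1+r)^2 + D_3/(1+r)^3 + D_4/(1+r)^4 + D_5/(1+r)^5 + TV/(1+r)^5
    = 295456.02901 + 287152.18776 + 279081.72736 + 271238.08861 + 263614.89663 + 2862914.46880 = 4259457.39817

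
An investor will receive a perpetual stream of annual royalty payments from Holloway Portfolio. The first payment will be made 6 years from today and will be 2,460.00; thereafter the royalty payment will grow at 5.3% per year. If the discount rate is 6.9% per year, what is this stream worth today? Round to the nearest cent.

110135.32

Value at end of year 5: C₁ / (r − g) = 2,460.00 / (0.069 − 0.053) = 153,750.0000
Discount to today: PV = 153,750.0000 / (1 + 0.069)^5 = 153,750.0000 / 1.396010 = 110,135.32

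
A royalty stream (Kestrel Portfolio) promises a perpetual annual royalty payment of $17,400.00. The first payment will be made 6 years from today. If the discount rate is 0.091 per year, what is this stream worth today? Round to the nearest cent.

$123704.10

Value at end of year 5: C / r = $17,400.00 / 0.091 = $191,208.7912
Discount to today: PV = $191,208.7912 / (1 + 0.091)^5 = $191,208.7912 / 1.545695 = $123,704.10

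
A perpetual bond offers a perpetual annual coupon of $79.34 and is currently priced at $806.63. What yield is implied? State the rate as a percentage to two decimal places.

P = C/r ⇒ r = C/P = $79.34/$806.63 = 0.098360

9.84%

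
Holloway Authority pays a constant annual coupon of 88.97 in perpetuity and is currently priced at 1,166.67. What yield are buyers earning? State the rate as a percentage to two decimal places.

7.63%

P = C/r ⇒ r = C/P = 88.97/1,166.67 = 0.076260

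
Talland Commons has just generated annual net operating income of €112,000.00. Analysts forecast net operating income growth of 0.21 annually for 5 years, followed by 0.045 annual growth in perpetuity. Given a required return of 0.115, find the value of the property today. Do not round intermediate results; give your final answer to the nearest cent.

D_1 = 135520.00000
D_2 = 163979.20000
D_3 = 198414.83200
D_4 = 240081.94672
D_5 = 290499.15553
Terminal value at year 5: TV = D_5×(1+g_2)/(r−g_2) = 303571.61753/0.07 = 4336737.39329
P_0 = D_1/(1+r)^1 + D_2/(1+r)^2 + D_3/(1+r)^3 + D_4/(1+r)^4 + D_5/(1+r)^5 + TV/(1+r)^5
    = 121542.60090 + 131898.24851 + 143136.21587 + 155331.67821 + 168566.21581 + 2516452.79320 = 3236927.75249

€3236927.75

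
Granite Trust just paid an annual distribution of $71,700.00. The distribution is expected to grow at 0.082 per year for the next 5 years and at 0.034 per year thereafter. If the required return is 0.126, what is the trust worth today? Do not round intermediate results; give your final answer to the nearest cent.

D_1 = 77579.40000
D_2 = 83940.91080
D_3 = 90824.06549
D_4 = 98271.63886
D_5 = 106329.91324
Terminal value at year 5: TV = D_5×(1+g_2)/(r−g_2) = 109945.13029/0.092 = 1195055.76404
P_0 = D_1/(1+r)^1 + D_2/(1+r)^2 + D_3/(1+r)^3 + D_4/(1+r)^4 + D_5/(1+r)^5 + TV/(1+r)^5
    = 68898.22380 + 66205.93086 + 63618.84298 + 61132.84912 + 58743.99888 + 660231.46571 = 978831.31135

$978831.31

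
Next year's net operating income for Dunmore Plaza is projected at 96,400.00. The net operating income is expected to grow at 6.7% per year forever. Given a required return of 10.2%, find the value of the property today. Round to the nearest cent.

Growing perpetuity: P = D₁ / (r − g) = 96,400.0000 / (0.102 − 0.067) = 2,754,285.71

2754285.71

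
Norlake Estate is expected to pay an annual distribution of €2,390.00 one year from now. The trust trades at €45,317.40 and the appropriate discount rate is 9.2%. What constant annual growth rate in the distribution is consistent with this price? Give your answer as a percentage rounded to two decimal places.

P = D₁/(r−g) ⇒ g = r − D₁/P = 0.092 − €2,390.00/€45,317.40 = 0.039261

3.93%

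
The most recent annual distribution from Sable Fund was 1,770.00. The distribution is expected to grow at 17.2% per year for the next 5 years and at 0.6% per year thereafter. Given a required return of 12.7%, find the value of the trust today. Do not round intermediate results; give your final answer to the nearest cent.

D_1 = 2074.44000
D_2 = 2431.24368
D_3 = 2849.41759
D_4 = 3339.51742
D_5 = 3913.91442
Terminal value at year 5: TV = D_5×(1+g_2)/(r−g_2) = 3937.39790/0.121 = 32540.47852
P_0 = D_1/(1+r)^1 + D_2/(1+r)^2 + D_3/(1+r)^3 + D_4/(1+r)^4 + D_5/(1+r)^5 + TV/(1+r)^5
    = 1840.67436 + 1914.17067 + 1990.60162 + 2070.08438 + 2152.74081 + 17897.99387 = 27866.26571

27866.27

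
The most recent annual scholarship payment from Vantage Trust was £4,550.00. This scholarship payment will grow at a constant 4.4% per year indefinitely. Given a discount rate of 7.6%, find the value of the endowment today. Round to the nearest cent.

£148443.75

D₁ = D₀ × (1 + g) = £4,550.00 × 1.044 = £4,750.2000
Growing perpetuity: P = D₁ / (r − g) = £4,750.2000 / (0.076 − 0.044) = £148,443.75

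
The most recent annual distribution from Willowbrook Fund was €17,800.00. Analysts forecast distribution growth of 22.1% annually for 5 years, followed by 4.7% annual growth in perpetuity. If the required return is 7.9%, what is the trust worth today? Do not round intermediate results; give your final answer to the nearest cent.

D_1 = 21733.80000
D_2 = 26536.96980
D_3 = 32401.64013
D_4 = 39562.40259
D_5 = 48305.69357
Terminal value at year 5: TV = D_5×(1+g_2)/(r−g_2) = 50576.06116/0.032 = 1580501.91139
P_0 = D_1/(1+r)^1 + D_2/(1+r)^2 + D_3/(1+r)^3 + D_4/(1+r)^4 + D_5/(1+r)^5 + TV/(1+r)^5
    = 20142.53939 + 22793.36478 + 25793.04763 + 29187.49875 + 33028.67097 + 1080656.82833 = 1211601.94984

€1211601.95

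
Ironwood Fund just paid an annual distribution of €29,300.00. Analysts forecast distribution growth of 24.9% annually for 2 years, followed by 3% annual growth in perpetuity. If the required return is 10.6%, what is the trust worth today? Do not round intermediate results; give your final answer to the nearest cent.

D_1 = 36595.70000
D_2 = 45708.02930
Terminal value at year 2: TV = D_2×(1+g_2)/(r−g_2) = 47079.27018/0.076 = 619464.08130
P_0 = D_1/(1+r)^1 + D_2/(1+r)^2 + TV/(1+r)^2
    = 33088.33635 + 37366.48472 + 506414.20078 = 576869.02184

€576869.02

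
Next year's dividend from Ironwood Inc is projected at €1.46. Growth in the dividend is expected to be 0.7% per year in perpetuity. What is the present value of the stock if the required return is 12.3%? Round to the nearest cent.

€12.59

Growing perpetuity: P = D₁ / (r − g) = €1.4600 / (0.123 − 0.007) = €12.59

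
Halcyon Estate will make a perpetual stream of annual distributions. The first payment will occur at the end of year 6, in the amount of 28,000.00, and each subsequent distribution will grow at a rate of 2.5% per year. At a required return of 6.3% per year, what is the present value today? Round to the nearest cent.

Value at end of year 5: C₁ / (r − g) = 28,000.00 / (0.063 − 0.025) = 736,842.1053
Discount to today: PV = 736,842.1053 / (1 + 0.063)^5 = 736,842.1053 / 1.357270 = 542,885.34

542885.34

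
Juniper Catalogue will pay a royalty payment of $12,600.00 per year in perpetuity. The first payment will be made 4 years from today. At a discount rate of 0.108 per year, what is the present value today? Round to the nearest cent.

Value at end of year 3: C / r = $12,600.00 / 0.108 = $116,666.6667
Discount to today: PV = $116,666.6667 / (1 + 0.108)^3 = $116,666.6667 / 1.360252 = $85,768.44

$85768.44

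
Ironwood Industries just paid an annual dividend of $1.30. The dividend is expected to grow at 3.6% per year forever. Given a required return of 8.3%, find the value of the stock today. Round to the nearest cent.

D₁ = D₀ × (1 + g) = $1.30 × 1.036 = $1.3468
Growing perpetuity: P = D₁ / (r − g) = $1.3468 / (0.083 − 0.036) = $28.66

$28.66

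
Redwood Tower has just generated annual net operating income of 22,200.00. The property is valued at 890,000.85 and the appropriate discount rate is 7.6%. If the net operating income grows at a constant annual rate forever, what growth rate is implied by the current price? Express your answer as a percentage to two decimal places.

4.98%

P = D₀(1+g)/(r−g) ⇒ P(r−g) = D₀(1+g) ⇒ g(P+D₀) = P·r − D₀
g = (P·r − D₀)/(P + D₀) = (890,000.85×0.076 − 22,200.00) / (890,000.85 + 22,200.00) = 0.049814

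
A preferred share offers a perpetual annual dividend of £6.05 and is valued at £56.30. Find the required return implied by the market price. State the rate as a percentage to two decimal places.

10.75%

P = C/r ⇒ r = C/P = £6.05/£56.30 = 0.107460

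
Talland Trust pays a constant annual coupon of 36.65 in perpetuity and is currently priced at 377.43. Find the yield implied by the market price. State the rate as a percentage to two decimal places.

P = C/r ⇒ r = C/P = 36.65/377.43 = 0.097104

9.71%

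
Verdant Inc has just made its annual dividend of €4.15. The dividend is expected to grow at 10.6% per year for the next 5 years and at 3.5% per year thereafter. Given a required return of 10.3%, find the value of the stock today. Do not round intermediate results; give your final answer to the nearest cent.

D_1 = 4.58990
D_2 = 5.07643
D_3 = 5.61453
D_4 = 6.20967
D_5 = 6.86790
Terminal value at year 5: TV = D_5×(1+g_2)/(r−g_2) = 7.10827/0.068 = 104.53342
P_0 = D_1/(1+r)^1 + D_2/(1+r)^2 + D_3/(1+r)^3 + D_4/(1+r)^4 + D_5/(1+r)^5 + TV/(1+r)^5
    = 4.16129 + 4.17261 + 4.18395 + 4.19533 + 4.20674 + 64.02913 = 84.94906

€84.95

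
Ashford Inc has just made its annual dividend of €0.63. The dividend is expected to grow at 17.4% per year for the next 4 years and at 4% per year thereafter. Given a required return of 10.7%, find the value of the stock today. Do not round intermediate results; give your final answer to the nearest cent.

€15.30

D_1 = 0.73962
D_2 = 0.86831
D_3 = 1.01940
D_4 = 1.19678
Terminal value at year 4: TV = D_4×(1+g_2)/(r−g_2) = 1.24465/0.067 = 18.57682
P_0 = D_1/(1+r)^1 + D_2/(1+r)^2 + D_3/(1+r)^3 + D_4/(1+r)^4 + TV/(1+r)^4
    = 0.66813 + 0.70857 + 0.75145 + 0.79693 + 12.37032 = 15.29541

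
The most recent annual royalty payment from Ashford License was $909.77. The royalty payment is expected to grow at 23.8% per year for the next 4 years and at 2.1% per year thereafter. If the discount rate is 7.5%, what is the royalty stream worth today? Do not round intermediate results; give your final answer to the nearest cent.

$35500.11

D_1 = 1126.29526
D_2 = 1394.35353
D_3 = 1726.20967
D_4 = 2137.04757
Terminal value at year 4: TV = D_4×(1+g_2)/(r−g_2) = 2181.92557/0.054 = 40406.02914
P_0 = D_1/(1+r)^1 + D_2/(1+r)^2 + D_3/(1+r)^3 + D_4/(1+r)^4 + TV/(1+r)^4
    = 1047.71652 + 1206.57958 + 1389.53072 + 1600.22236 + 30256.05603 = 35500.10521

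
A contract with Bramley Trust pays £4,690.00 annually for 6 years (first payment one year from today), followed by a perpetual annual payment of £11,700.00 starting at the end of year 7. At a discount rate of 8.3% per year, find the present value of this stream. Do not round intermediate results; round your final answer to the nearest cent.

PV of 6-year annuity: £4,690.00 × [1 − (1+0.083)^−6] / 0.083 = 21485.38957
Perpetuity value at year 6: £11,700.00 / 0.083 = 140963.85542
PV of perpetuity: 140963.85542 / (1+0.083)^6 = 87364.90915
Total PV = 21485.38957 + 87364.90915 = 108850.29872

£108850.30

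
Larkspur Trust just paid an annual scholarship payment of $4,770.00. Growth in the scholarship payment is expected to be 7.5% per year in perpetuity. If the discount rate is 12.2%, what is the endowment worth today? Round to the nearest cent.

$109101.06

D₁ = D₀ × (1 + g) = $4,770.00 × 1.075 = $5,127.7500
Growing perpetuity: P = D₁ / (r − g) = $5,127.7500 / (0.122 − 0.075) = $109,101.06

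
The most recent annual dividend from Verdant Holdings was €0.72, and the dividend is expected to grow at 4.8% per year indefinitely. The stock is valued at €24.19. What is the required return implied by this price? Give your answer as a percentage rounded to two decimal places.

D₁ = €0.72 × 1.048 = €0.7546
P = D₁/(r − g) ⇒ r = D₁/P + g = €0.7546/€24.19 + 0.048 = 0.031193 + 0.048 = 0.079193

7.92%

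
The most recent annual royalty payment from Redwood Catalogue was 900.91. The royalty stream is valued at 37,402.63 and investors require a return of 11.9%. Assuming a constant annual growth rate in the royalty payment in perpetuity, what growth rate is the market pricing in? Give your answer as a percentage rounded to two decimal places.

9.27%

P = D₀(1+g)/(r−g) ⇒ P(r−g) = D₀(1+g) ⇒ g(P+D₀) = P·r − D₀
g = (P·r − D₀)/(P + D₀) = (37,402.63×0.119 − 900.91) / (37,402.63 + 900.91) = 0.092681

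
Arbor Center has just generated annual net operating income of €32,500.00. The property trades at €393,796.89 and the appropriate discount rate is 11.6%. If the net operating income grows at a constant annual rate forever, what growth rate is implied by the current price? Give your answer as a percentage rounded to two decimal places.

3.09%

P = D₀(1+g)/(r−g) ⇒ P(r−g) = D₀(1+g) ⇒ g(P+D₀) = P·r − D₀
g = (P·r − D₀)/(P + D₀) = (€393,796.89×0.116 − €32,500.00) / (€393,796.89 + €32,500.00) = 0.030918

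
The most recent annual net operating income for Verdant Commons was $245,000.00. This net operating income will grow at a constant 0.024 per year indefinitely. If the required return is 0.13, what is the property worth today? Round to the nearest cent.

D₁ = D₀ × (1 + g) = $245,000.00 × 1.024 = $250,880.0000
Growing perpetuity: P = D₁ / (r − g) = $250,880.0000 / (0.13 − 0.024) = $2,366,792.45

$2366792.45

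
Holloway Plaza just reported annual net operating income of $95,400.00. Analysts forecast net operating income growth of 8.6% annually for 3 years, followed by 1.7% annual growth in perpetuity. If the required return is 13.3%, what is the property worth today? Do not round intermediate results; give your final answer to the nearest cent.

$999670.12

D_1 = 103604.40000
D_2 = 112514.37840
D_3 = 122190.61494
Terminal value at year 3: TV = D_3×(1+g_2)/(r−g_2) = 124267.85540/0.116 = 1071274.61549
P_0 = D_1/(1+r)^1 + D_2/(1+r)^2 + D_3/(1+r)^3 + TV/(1+r)^3
    = 91442.54192 + 87649.25025 + 84013.31489 + 736565.01070 = 999670.11776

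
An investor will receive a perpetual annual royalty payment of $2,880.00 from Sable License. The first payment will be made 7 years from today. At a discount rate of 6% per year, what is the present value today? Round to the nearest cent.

Value at end of year 6: C / r = $2,880.00 / 0.06 = $48,000.0000
Discount to today: PV = $48,000.0000 / (1 + 0.06)^6 = $48,000.0000 / 1.418519 = $33,838.11

$33838.11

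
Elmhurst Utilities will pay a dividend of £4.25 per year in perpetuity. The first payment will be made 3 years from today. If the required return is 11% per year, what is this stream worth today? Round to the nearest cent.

£31.36

Value at end of year 2: C / r = £4.25 / 0.11 = £38.6364
Discount to today: PV = £38.6364 / (1 + 0.11)^2 = £38.6364 / 1.232100 = £31.36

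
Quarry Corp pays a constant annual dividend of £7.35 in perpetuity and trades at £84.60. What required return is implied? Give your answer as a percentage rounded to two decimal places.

8.69%

P = C/r ⇒ r = C/P = £7.35/£84.60 = 0.086879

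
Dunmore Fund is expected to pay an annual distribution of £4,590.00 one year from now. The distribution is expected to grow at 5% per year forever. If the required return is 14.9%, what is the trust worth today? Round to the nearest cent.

Growing perpetuity: P = D₁ / (r − g) = £4,590.0000 / (0.149 − 0.05) = £46,363.64

£46363.64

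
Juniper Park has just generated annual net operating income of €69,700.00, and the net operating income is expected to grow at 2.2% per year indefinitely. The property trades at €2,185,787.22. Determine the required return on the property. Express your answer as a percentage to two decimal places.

D₁ = €69,700.00 × 1.022 = €71,233.4000
P = D₁/(r − g) ⇒ r = D₁/P + g = €71,233.4000/€2,185,787.22 + 0.022 = 0.032589 + 0.022 = 0.054589

5.46%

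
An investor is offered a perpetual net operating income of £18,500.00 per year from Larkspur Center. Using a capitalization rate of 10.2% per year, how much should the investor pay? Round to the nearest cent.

Level perpetuity: PV = C / r = £18,500.00 / 0.102 = £181,372.55

£181372.55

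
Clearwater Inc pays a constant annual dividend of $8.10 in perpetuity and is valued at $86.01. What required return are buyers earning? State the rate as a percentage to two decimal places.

P = C/r ⇒ r = C/P = $8.10/$86.01 = 0.094175

9.42%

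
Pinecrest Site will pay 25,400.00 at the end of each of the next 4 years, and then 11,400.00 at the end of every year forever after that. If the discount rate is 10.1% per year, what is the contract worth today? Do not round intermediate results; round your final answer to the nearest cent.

157153.51

PV of 4-year annuity: 25,400.00 × [1 − (1+0.101)^−4] / 0.101 = 80340.60123
Perpetuity value at year 4: 11,400.00 / 0.101 = 112871.28713
PV of perpetuity: 112871.28713 / (1+0.101)^4 = 76812.90705
Total PV = 80340.60123 + 76812.90705 = 157153.50828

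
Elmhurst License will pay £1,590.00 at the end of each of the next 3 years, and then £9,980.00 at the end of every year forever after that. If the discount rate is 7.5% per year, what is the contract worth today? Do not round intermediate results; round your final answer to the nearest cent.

PV of 3-year annuity: £1,590.00 × [1 − (1+0.075)^−3] / 0.075 = 4134.83593
Perpetuity value at year 3: £9,980.00 / 0.075 = 133066.66667
PV of perpetuity: 133066.66667 / (1+0.075)^3 = 107113.41978
Total PV = 4134.83593 + 107113.41978 = 111248.25571

£111248.26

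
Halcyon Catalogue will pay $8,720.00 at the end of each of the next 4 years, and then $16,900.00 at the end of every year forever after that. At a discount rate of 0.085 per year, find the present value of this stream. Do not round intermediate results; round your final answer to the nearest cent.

PV of 4-year annuity: $8,720.00 × [1 − (1+0.085)^−4] / 0.085 = 28563.20284
Perpetuity value at year 4: $16,900.00 / 0.085 = 198823.52941
PV of perpetuity: 198823.52941 / (1+0.085)^4 = 143465.94593
Total PV = 28563.20284 + 143465.94593 = 172029.14877

$172029.15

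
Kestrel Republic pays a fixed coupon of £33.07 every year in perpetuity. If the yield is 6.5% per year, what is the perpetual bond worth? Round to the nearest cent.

Level perpetuity: PV = C / r = £33.07 / 0.065 = £508.77

£508.77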